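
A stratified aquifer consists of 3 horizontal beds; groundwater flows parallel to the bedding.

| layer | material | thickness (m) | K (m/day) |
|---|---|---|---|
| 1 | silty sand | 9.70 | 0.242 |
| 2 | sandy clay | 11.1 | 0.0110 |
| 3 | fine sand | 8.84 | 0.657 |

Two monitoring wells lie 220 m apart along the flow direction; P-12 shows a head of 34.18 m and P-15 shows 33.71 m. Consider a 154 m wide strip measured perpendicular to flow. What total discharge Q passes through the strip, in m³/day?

2.72

Flow is parallel to layering, so each bed carries its own Darcy discharge and the transmissivities add.
Σ(K_i·b_i) = 0.242×9.70 + 0.0110×11.1 + 0.657×8.84 = 8.277 m²/day.
Hydraulic gradient i = (34.18 − 33.71) / 220 = 0.47 / 220 = 0.002136.
Q = Σ(K_i·b_i) · W · i = 8.277 × 154 × 0.002136 = 2.723 m³/day.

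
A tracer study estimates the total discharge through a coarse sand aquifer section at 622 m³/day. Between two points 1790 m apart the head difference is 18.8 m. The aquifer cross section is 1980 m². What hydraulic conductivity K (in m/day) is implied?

29.9

Hydraulic gradient i = Δh / L = 18.8 / 1790 = 0.01050.
From Q = K·A·i, K = Q / (A·i) = 622 / (1980 × 0.01050) = 29.91 m/day.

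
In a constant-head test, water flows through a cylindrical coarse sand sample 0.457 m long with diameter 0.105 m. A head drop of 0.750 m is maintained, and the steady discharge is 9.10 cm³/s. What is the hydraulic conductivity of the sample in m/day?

Cross-sectional area A = π·(d/2)² = π × (0.105/2)² = 0.008659 m².
Convert discharge: 9.10 cm³/s = 9.100e-06 m³/s.
Darcy's law rearranged: K = Q·L / (A·Δh) = 9.100e-06 × 0.457 / (0.008659 × 0.750) = 0.0006404 m/s = 55.33 m/day.

55.3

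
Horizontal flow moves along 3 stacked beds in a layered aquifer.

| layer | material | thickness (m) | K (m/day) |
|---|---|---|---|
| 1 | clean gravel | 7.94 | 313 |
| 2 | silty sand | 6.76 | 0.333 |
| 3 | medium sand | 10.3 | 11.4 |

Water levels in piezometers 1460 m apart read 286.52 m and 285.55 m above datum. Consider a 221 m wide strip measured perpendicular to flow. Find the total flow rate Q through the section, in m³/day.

382

Flow is parallel to layering, so each bed carries its own Darcy discharge and the transmissivities add.
Σ(K_i·b_i) = 313×7.94 + 0.333×6.76 + 11.4×10.3 = 2605 m²/day.
Hydraulic gradient i = (286.52 − 285.55) / 1460 = 0.97 / 1460 = 0.0006644.
Q = Σ(K_i·b_i) · W · i = 2605 × 221 × 0.0006644 = 382.5 m³/day.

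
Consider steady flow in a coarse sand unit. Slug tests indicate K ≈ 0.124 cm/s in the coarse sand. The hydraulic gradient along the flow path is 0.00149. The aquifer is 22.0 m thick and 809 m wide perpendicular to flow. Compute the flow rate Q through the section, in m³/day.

Convert K: 0.124 cm/s × 864 = 107.1 m/day.
Cross-sectional area A = 809 × 22.0 = 17798 m².
Hydraulic gradient i = 0.00149.
Darcy's law: Q = K · A · i = 107.1 × 17798 × 0.001490 = 2841 m³/day.

2840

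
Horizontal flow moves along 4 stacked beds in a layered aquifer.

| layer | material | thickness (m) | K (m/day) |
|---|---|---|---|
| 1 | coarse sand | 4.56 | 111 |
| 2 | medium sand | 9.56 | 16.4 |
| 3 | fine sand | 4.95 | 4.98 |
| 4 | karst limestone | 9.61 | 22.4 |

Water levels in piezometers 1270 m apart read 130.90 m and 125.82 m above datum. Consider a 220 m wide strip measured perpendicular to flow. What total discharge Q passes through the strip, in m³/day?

795

Flow is parallel to layering, so each bed carries its own Darcy discharge and the transmissivities add.
Σ(K_i·b_i) = 111×4.56 + 16.4×9.56 + 4.98×4.95 + 22.4×9.61 = 902.9 m²/day.
Hydraulic gradient i = (130.90 − 125.82) / 1270 = 5.08 / 1270 = 0.004000.
Q = Σ(K_i·b_i) · W · i = 902.9 × 220 × 0.004000 = 794.5 m³/day.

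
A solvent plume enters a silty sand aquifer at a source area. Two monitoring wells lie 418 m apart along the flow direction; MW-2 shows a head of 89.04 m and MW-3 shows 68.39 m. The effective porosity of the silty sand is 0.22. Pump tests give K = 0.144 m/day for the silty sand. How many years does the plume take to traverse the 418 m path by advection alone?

35.4

Hydraulic gradient i = (89.04 − 68.39) / 418 = 20.65 / 418 = 0.04940.
Darcy flux q = K · i = 0.1440 × 0.04940 = 0.007114 m/day.
Seepage velocity v = q / n_e = 0.007114 / 0.22 = 0.03234 m/day.
Travel time t = L / v = 418 / 0.03234 = 12927 days = 35.39 years.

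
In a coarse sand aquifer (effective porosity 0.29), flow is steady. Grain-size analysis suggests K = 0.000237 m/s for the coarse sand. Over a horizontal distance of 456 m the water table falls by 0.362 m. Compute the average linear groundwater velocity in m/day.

Convert K: 0.000237 m/s × 86400 = 20.48 m/day.
Hydraulic gradient i = Δh / L = 0.362 / 456 = 0.0007939.
Darcy flux q = K · i = 20.48 × 0.0007939 = 0.01626 m/day.
Seepage velocity v = q / n_e = 0.01626 / 0.29 = 0.05605 m/day.

0.0561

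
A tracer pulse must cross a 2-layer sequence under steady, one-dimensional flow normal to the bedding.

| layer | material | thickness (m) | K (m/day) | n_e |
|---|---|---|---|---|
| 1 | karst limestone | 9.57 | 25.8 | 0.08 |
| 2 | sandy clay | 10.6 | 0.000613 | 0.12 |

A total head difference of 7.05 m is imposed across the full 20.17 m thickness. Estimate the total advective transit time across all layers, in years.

13.7

With flow normal to the layers, continuity requires the same specific discharge q through every layer.
Σ(b_i/K_i) = 9.57/25.8 + 10.6/0.000613 = 17292 d.
q = Δh / Σ(b_i/K_i) = 7.05 / 17292 = 0.0004077 m/day.
In each layer the seepage velocity is v_i = q/n_i, so the layer transit time is t_i = b_i·n_i / q:
  layer 1 (karst limestone): t_1 = 9.57 × 0.08 / 0.0004077 = 1878 d
  layer 2 (sandy clay): t_2 = 10.6 × 0.12 / 0.0004077 = 3120 d
Total t = Σ t_i = 4998 days = 13.68 years.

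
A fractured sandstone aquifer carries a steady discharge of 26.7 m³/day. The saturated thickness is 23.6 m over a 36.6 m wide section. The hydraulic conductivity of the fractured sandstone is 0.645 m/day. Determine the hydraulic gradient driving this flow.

0.0479

Cross-sectional area A = 36.6 × 23.6 = 863.8 m².
From Q = K·A·i, i = Q / (K·A) = 26.7 / (0.6450 × 863.8) = 0.04792.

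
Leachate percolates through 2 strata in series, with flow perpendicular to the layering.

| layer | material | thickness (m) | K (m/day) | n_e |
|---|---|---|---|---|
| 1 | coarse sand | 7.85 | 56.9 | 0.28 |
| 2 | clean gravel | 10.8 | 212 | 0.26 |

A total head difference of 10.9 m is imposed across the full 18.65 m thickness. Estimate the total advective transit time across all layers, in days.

0.0868

With flow normal to the layers, continuity requires the same specific discharge q through every layer.
Σ(b_i/K_i) = 7.85/56.9 + 10.8/212 = 0.1889 d.
q = Δh / Σ(b_i/K_i) = 10.9 / 0.1889 = 57.70 m/day.
In each layer the seepage velocity is v_i = q/n_i, so the layer transit time is t_i = b_i·n_i / q:
  layer 1 (coarse sand): t_1 = 7.85 × 0.28 / 57.70 = 0.03809 d
  layer 2 (clean gravel): t_2 = 10.8 × 0.26 / 57.70 = 0.04866 d
Total t = Σ t_i = 0.08676 days.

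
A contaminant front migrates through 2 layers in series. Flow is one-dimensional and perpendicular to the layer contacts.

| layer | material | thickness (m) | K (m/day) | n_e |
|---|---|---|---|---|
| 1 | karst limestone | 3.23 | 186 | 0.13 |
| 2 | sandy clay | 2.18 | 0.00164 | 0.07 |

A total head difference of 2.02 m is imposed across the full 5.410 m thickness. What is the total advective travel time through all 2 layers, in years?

1.03

With flow normal to the layers, continuity requires the same specific discharge q through every layer.
Σ(b_i/K_i) = 3.23/186 + 2.18/0.00164 = 1329 d.
q = Δh / Σ(b_i/K_i) = 2.02 / 1329 = 0.001520 m/day.
In each layer the seepage velocity is v_i = q/n_i, so the layer transit time is t_i = b_i·n_i / q:
  layer 1 (karst limestone): t_1 = 3.23 × 0.13 / 0.001520 = 276.3 d
  layer 2 (sandy clay): t_2 = 2.18 × 0.07 / 0.001520 = 100.4 d
Total t = Σ t_i = 376.7 days = 1.031 years.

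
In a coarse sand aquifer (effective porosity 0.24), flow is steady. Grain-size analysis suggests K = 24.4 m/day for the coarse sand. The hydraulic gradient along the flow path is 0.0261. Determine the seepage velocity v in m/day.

Hydraulic gradient i = 0.0261.
Darcy flux q = K · i = 24.40 × 0.02610 = 0.6368 m/day.
Seepage velocity v = q / n_e = 0.6368 / 0.24 = 2.653 m/day.

2.65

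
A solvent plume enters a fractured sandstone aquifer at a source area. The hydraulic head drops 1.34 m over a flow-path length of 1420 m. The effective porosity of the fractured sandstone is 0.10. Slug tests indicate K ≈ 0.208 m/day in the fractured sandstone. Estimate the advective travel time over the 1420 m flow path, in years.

Hydraulic gradient i = Δh / L = 1.34 / 1420 = 0.0009437.
Darcy flux q = K · i = 0.2080 × 0.0009437 = 0.0001963 m/day.
Seepage velocity v = q / n_e = 0.0001963 / 0.10 = 0.001963 m/day.
Travel time t = L / v = 1420 / 0.001963 = 7.235e+05 days = 1981 years.

1980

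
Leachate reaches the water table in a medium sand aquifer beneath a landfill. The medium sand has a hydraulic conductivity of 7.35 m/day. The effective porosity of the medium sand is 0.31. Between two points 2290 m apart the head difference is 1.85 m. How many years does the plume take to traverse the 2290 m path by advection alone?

Hydraulic gradient i = Δh / L = 1.85 / 2290 = 0.0008079.
Darcy flux q = K · i = 7.350 × 0.0008079 = 0.005938 m/day.
Seepage velocity v = q / n_e = 0.005938 / 0.31 = 0.01915 m/day.
Travel time t = L / v = 2290 / 0.01915 = 1.196e+05 days = 327.3 years.

327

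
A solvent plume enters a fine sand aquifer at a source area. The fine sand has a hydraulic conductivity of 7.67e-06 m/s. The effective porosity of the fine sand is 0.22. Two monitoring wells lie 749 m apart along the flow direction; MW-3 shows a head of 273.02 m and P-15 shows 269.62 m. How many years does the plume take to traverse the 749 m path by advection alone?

150

Convert K: 7.67e-06 m/s × 86400 = 0.6627 m/day.
Hydraulic gradient i = (273.02 − 269.62) / 749 = 3.4 / 749 = 0.004539.
Darcy flux q = K · i = 0.6627 × 0.004539 = 0.003008 m/day.
Seepage velocity v = q / n_e = 0.003008 / 0.22 = 0.01367 m/day.
Travel time t = L / v = 749 / 0.01367 = 54777 days = 150.0 years.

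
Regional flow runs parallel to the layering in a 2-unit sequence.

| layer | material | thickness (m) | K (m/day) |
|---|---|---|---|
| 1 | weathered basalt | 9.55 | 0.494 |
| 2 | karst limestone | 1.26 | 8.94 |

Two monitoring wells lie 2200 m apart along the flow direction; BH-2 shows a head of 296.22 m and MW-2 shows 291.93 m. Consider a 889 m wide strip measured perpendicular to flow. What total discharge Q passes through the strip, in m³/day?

27.7

Flow is parallel to layering, so each bed carries its own Darcy discharge and the transmissivities add.
Σ(K_i·b_i) = 0.494×9.55 + 8.94×1.26 = 15.98 m²/day.
Hydraulic gradient i = (296.22 − 291.93) / 2200 = 4.29 / 2200 = 0.001950.
Q = Σ(K_i·b_i) · W · i = 15.98 × 889 × 0.001950 = 27.71 m³/day.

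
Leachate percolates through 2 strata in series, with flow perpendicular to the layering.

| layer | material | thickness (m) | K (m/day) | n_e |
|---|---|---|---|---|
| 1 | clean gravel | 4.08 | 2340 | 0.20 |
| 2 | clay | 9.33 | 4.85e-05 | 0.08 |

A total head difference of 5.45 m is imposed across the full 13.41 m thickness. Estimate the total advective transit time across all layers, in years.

151

With flow normal to the layers, continuity requires the same specific discharge q through every layer.
Σ(b_i/K_i) = 4.08/2340 + 9.33/4.85e-05 = 1.924e+05 d.
q = Δh / Σ(b_i/K_i) = 5.45 / 1.924e+05 = 2.833e-05 m/day.
In each layer the seepage velocity is v_i = q/n_i, so the layer transit time is t_i = b_i·n_i / q:
  layer 1 (clean gravel): t_1 = 4.08 × 0.20 / 2.833e-05 = 28803 d
  layer 2 (clay): t_2 = 9.33 × 0.08 / 2.833e-05 = 26346 d
Total t = Σ t_i = 55149 days = 151.0 years.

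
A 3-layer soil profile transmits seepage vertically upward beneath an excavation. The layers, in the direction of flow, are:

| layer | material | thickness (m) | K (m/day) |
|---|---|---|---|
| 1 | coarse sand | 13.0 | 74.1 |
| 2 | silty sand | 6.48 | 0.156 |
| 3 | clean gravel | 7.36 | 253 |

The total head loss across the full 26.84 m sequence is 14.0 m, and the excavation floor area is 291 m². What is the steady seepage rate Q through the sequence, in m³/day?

97.6

Flow is perpendicular to layering, so the layers act in series and the equivalent K is the thickness-weighted harmonic mean.
Total thickness L = 13.0 + 6.48 + 7.36 = 26.84 m.
Σ(b_i/K_i) = 13.0/74.1 + 6.48/0.156 + 7.36/253 = 41.74 d.
K_eq = L / Σ(b_i/K_i) = 26.84 / 41.74 = 0.6430 m/day.
Q = K_eq · A · (Δh/L) = 0.6430 × 291 × (14.0/26.84) = 97.60 m³/day.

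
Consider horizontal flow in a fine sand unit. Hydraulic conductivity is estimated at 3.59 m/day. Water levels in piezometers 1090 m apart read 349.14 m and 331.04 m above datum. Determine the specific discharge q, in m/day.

0.0596

Hydraulic gradient i = (349.14 − 331.04) / 1090 = 18.1 / 1090 = 0.01661.
Specific discharge q = K · i = 3.590 × 0.01661 = 0.05961 m/day.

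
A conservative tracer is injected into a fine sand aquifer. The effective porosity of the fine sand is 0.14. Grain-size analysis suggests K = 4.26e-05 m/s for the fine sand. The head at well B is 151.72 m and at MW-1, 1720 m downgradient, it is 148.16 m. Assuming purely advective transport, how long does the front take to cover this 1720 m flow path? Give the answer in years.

Convert K: 4.26e-05 m/s × 86400 = 3.681 m/day.
Hydraulic gradient i = (151.72 − 148.16) / 1720 = 3.56 / 1720 = 0.002070.
Darcy flux q = K · i = 3.681 × 0.002070 = 0.007618 m/day.
Seepage velocity v = q / n_e = 0.007618 / 0.14 = 0.05441 m/day.
Travel time t = L / v = 1720 / 0.05441 = 31609 days = 86.54 years.

86.5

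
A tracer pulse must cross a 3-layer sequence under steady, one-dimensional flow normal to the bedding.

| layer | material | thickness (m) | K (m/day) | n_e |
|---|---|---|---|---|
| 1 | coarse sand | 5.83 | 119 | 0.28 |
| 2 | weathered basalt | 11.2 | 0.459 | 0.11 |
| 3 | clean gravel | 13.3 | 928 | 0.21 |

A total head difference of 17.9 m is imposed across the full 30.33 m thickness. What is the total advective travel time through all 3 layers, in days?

7.73

With flow normal to the layers, continuity requires the same specific discharge q through every layer.
Σ(b_i/K_i) = 5.83/119 + 11.2/0.459 + 13.3/928 = 24.46 d.
q = Δh / Σ(b_i/K_i) = 17.9 / 24.46 = 0.7317 m/day.
In each layer the seepage velocity is v_i = q/n_i, so the layer transit time is t_i = b_i·n_i / q:
  layer 1 (coarse sand): t_1 = 5.83 × 0.28 / 0.7317 = 2.231 d
  layer 2 (weathered basalt): t_2 = 11.2 × 0.11 / 0.7317 = 1.684 d
  layer 3 (clean gravel): t_3 = 13.3 × 0.21 / 0.7317 = 3.817 d
Total t = Σ t_i = 7.732 days.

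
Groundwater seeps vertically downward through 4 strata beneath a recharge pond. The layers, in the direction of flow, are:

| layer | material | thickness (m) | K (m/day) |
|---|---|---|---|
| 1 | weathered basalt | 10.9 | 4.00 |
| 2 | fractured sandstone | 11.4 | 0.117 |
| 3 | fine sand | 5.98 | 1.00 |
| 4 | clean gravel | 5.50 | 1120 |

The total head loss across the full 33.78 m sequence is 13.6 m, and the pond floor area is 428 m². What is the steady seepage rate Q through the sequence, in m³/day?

54.8

Flow is perpendicular to layering, so the layers act in series and the equivalent K is the thickness-weighted harmonic mean.
Total thickness L = 10.9 + 11.4 + 5.98 + 5.50 = 33.78 m.
Σ(b_i/K_i) = 10.9/4.00 + 11.4/0.117 + 5.98/1.00 + 5.50/1120 = 106.1 d.
K_eq = L / Σ(b_i/K_i) = 33.78 / 106.1 = 0.3182 m/day.
Q = K_eq · A · (Δh/L) = 0.3182 × 428 × (13.6/33.78) = 54.84 m³/day.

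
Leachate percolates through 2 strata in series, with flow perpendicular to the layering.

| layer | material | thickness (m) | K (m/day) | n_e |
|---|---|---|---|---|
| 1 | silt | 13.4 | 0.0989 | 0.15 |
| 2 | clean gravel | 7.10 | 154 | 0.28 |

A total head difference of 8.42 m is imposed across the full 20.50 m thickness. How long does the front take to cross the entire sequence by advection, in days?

64.4

With flow normal to the layers, continuity requires the same specific discharge q through every layer.
Σ(b_i/K_i) = 13.4/0.0989 + 7.10/154 = 135.5 d.
q = Δh / Σ(b_i/K_i) = 8.42 / 135.5 = 0.06212 m/day.
In each layer the seepage velocity is v_i = q/n_i, so the layer transit time is t_i = b_i·n_i / q:
  layer 1 (silt): t_1 = 13.4 × 0.15 / 0.06212 = 32.35 d
  layer 2 (clean gravel): t_2 = 7.10 × 0.28 / 0.06212 = 32.00 d
Total t = Σ t_i = 64.36 days.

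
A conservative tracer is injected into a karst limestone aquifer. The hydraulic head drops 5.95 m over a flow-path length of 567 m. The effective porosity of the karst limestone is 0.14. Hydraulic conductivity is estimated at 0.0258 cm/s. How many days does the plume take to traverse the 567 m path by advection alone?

Convert K: 0.0258 cm/s × 864 = 22.29 m/day.
Hydraulic gradient i = Δh / L = 5.95 / 567 = 0.01049.
Darcy flux q = K · i = 22.29 × 0.01049 = 0.2339 m/day.
Seepage velocity v = q / n_e = 0.2339 / 0.14 = 1.671 m/day.
Travel time t = L / v = 567 / 1.671 = 339.3 days.

339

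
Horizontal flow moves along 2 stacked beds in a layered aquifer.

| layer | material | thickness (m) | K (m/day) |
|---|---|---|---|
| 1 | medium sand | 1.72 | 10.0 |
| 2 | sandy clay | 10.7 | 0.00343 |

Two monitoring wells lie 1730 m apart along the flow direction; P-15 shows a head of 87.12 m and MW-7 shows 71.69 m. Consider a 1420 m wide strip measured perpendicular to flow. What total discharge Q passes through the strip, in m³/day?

Flow is parallel to layering, so each bed carries its own Darcy discharge and the transmissivities add.
Σ(K_i·b_i) = 10.0×1.72 + 0.00343×10.7 = 17.24 m²/day.
Hydraulic gradient i = (87.12 − 71.69) / 1730 = 15.43 / 1730 = 0.008919.
Q = Σ(K_i·b_i) · W · i = 17.24 × 1420 × 0.008919 = 218.3 m³/day.

218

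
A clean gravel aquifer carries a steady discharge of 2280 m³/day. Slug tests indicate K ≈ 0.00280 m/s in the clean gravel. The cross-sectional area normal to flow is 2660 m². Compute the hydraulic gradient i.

Convert K: 0.00280 m/s × 86400 = 241.9 m/day.
From Q = K·A·i, i = Q / (K·A) = 2280 / (241.9 × 2660) = 0.003543.

0.00354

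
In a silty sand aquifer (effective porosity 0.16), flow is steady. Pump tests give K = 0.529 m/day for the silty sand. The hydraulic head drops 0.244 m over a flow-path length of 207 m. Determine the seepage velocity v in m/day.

0.00390

Hydraulic gradient i = Δh / L = 0.244 / 207 = 0.001179.
Darcy flux q = K · i = 0.5290 × 0.001179 = 0.0006236 m/day.
Seepage velocity v = q / n_e = 0.0006236 / 0.16 = 0.003897 m/day.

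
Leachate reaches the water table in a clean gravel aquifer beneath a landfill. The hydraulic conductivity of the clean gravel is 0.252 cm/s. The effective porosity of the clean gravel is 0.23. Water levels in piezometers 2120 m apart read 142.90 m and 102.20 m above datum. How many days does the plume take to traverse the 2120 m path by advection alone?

Convert K: 0.252 cm/s × 864 = 217.7 m/day.
Hydraulic gradient i = (142.90 − 102.20) / 2120 = 40.7 / 2120 = 0.01920.
Darcy flux q = K · i = 217.7 × 0.01920 = 4.180 m/day.
Seepage velocity v = q / n_e = 4.180 / 0.23 = 18.17 m/day.
Travel time t = L / v = 2120 / 18.17 = 116.7 days.

117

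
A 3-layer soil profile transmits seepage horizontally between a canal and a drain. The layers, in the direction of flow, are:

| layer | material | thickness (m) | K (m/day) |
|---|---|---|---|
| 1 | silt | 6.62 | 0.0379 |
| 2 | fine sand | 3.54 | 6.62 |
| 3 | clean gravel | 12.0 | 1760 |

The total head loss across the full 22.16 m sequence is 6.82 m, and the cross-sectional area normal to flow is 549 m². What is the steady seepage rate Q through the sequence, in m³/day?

21.4

Flow is perpendicular to layering, so the layers act in series and the equivalent K is the thickness-weighted harmonic mean.
Total thickness L = 6.62 + 3.54 + 12.0 = 22.16 m.
Σ(b_i/K_i) = 6.62/0.0379 + 3.54/6.62 + 12.0/1760 = 175.2 d.
K_eq = L / Σ(b_i/K_i) = 22.16 / 175.2 = 0.1265 m/day.
Q = K_eq · A · (Δh/L) = 0.1265 × 549 × (6.82/22.16) = 21.37 m³/day.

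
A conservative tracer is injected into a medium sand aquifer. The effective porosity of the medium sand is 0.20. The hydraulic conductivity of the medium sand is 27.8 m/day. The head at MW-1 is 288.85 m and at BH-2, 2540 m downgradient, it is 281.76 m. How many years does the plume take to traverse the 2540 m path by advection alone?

Hydraulic gradient i = (288.85 − 281.76) / 2540 = 7.09 / 2540 = 0.002791.
Darcy flux q = K · i = 27.80 × 0.002791 = 0.07760 m/day.
Seepage velocity v = q / n_e = 0.07760 / 0.20 = 0.3880 m/day.
Travel time t = L / v = 2540 / 0.3880 = 6546 days = 17.92 years.

17.9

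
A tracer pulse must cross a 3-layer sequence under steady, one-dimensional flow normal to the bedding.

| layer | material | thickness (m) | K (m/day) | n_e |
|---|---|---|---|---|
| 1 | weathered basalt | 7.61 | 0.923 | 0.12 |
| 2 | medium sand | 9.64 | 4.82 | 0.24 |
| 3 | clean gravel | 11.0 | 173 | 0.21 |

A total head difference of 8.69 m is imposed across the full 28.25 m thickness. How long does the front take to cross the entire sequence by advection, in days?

With flow normal to the layers, continuity requires the same specific discharge q through every layer.
Σ(b_i/K_i) = 7.61/0.923 + 9.64/4.82 + 11.0/173 = 10.31 d.
q = Δh / Σ(b_i/K_i) = 8.69 / 10.31 = 0.8430 m/day.
In each layer the seepage velocity is v_i = q/n_i, so the layer transit time is t_i = b_i·n_i / q:
  layer 1 (weathered basalt): t_1 = 7.61 × 0.12 / 0.8430 = 1.083 d
  layer 2 (medium sand): t_2 = 9.64 × 0.24 / 0.8430 = 2.744 d
  layer 3 (clean gravel): t_3 = 11.0 × 0.21 / 0.8430 = 2.740 d
Total t = Σ t_i = 6.568 days.

6.57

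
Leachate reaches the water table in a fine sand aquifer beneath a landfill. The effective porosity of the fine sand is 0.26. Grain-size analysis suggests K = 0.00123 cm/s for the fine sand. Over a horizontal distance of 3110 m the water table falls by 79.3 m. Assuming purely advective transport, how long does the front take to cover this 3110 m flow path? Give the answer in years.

81.7

Convert K: 0.00123 cm/s × 864 = 1.063 m/day.
Hydraulic gradient i = Δh / L = 79.3 / 3110 = 0.02550.
Darcy flux q = K · i = 1.063 × 0.02550 = 0.02710 m/day.
Seepage velocity v = q / n_e = 0.02710 / 0.26 = 0.1042 m/day.
Travel time t = L / v = 3110 / 0.1042 = 29840 days = 81.70 years.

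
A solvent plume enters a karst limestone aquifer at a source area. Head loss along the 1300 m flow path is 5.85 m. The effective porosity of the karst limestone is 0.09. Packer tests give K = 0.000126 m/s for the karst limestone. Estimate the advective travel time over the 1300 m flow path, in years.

6.54

Convert K: 0.000126 m/s × 86400 = 10.89 m/day.
Hydraulic gradient i = Δh / L = 5.85 / 1300 = 0.004500.
Darcy flux q = K · i = 10.89 × 0.004500 = 0.04899 m/day.
Seepage velocity v = q / n_e = 0.04899 / 0.09 = 0.5443 m/day.
Travel time t = L / v = 1300 / 0.5443 = 2388 days = 6.539 years.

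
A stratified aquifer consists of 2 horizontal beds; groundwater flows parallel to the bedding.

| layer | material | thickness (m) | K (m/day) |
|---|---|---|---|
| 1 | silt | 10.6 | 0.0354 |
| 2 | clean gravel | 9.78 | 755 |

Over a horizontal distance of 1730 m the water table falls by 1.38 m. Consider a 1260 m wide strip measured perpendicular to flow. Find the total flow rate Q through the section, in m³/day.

Flow is parallel to layering, so each bed carries its own Darcy discharge and the transmissivities add.
Σ(K_i·b_i) = 0.0354×10.6 + 755×9.78 = 7384 m²/day.
Hydraulic gradient i = Δh / L = 1.38 / 1730 = 0.0007977.
Q = Σ(K_i·b_i) · W · i = 7384 × 1260 × 0.0007977 = 7422 m³/day.

7420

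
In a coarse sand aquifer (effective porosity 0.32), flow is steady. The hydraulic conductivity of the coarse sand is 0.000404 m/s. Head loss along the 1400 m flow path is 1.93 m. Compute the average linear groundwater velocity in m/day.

Convert K: 0.000404 m/s × 86400 = 34.91 m/day.
Hydraulic gradient i = Δh / L = 1.93 / 1400 = 0.001379.
Darcy flux q = K · i = 34.91 × 0.001379 = 0.04812 m/day.
Seepage velocity v = q / n_e = 0.04812 / 0.32 = 0.1504 m/day.

0.150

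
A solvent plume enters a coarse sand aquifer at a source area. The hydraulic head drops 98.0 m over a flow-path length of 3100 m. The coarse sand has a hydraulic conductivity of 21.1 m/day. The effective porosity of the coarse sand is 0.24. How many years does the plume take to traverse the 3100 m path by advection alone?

3.05

Hydraulic gradient i = Δh / L = 98.0 / 3100 = 0.03161.
Darcy flux q = K · i = 21.10 × 0.03161 = 0.6670 m/day.
Seepage velocity v = q / n_e = 0.6670 / 0.24 = 2.779 m/day.
Travel time t = L / v = 3100 / 2.779 = 1115 days = 3.054 years.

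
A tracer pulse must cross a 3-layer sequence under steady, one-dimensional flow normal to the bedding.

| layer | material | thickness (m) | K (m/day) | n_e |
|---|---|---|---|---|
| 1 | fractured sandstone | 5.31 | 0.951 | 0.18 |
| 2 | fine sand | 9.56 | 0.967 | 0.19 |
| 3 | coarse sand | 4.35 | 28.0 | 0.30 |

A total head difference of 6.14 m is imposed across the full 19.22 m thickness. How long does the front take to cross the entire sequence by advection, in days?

10.4

With flow normal to the layers, continuity requires the same specific discharge q through every layer.
Σ(b_i/K_i) = 5.31/0.951 + 9.56/0.967 + 4.35/28.0 = 15.63 d.
q = Δh / Σ(b_i/K_i) = 6.14 / 15.63 = 0.3930 m/day.
In each layer the seepage velocity is v_i = q/n_i, so the layer transit time is t_i = b_i·n_i / q:
  layer 1 (fractured sandstone): t_1 = 5.31 × 0.18 / 0.3930 = 2.432 d
  layer 2 (fine sand): t_2 = 9.56 × 0.19 / 0.3930 = 4.622 d
  layer 3 (coarse sand): t_3 = 4.35 × 0.30 / 0.3930 = 3.321 d
Total t = Σ t_i = 10.38 days.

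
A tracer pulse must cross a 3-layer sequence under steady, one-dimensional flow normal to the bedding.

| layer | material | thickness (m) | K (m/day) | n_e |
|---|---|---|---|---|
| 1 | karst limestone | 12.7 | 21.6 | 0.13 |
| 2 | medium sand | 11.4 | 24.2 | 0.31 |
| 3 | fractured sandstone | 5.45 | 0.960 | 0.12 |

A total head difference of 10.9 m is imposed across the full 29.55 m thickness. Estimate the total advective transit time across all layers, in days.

3.61

With flow normal to the layers, continuity requires the same specific discharge q through every layer.
Σ(b_i/K_i) = 12.7/21.6 + 11.4/24.2 + 5.45/0.960 = 6.736 d.
q = Δh / Σ(b_i/K_i) = 10.9 / 6.736 = 1.618 m/day.
In each layer the seepage velocity is v_i = q/n_i, so the layer transit time is t_i = b_i·n_i / q:
  layer 1 (karst limestone): t_1 = 12.7 × 0.13 / 1.618 = 1.020 d
  layer 2 (medium sand): t_2 = 11.4 × 0.31 / 1.618 = 2.184 d
  layer 3 (fractured sandstone): t_3 = 5.45 × 0.12 / 1.618 = 0.4042 d
Total t = Σ t_i = 3.608 days.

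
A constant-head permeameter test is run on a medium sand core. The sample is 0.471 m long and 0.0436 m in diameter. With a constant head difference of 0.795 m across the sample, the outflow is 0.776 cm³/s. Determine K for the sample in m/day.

26.6

Cross-sectional area A = π·(d/2)² = π × (0.0436/2)² = 0.001493 m².
Convert discharge: 0.776 cm³/s = 7.760e-07 m³/s.
Darcy's law rearranged: K = Q·L / (A·Δh) = 7.760e-07 × 0.471 / (0.001493 × 0.795) = 0.0003079 m/s = 26.61 m/day.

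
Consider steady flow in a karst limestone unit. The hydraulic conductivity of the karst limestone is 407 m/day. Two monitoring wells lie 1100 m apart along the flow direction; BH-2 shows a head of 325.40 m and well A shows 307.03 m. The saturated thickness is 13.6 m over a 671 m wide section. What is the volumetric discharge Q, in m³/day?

Cross-sectional area A = 671 × 13.6 = 9126 m².
Hydraulic gradient i = (325.40 − 307.03) / 1100 = 18.37 / 1100 = 0.01670.
Darcy's law: Q = K · A · i = 407.0 × 9126 × 0.01670 = 62026 m³/day.

62000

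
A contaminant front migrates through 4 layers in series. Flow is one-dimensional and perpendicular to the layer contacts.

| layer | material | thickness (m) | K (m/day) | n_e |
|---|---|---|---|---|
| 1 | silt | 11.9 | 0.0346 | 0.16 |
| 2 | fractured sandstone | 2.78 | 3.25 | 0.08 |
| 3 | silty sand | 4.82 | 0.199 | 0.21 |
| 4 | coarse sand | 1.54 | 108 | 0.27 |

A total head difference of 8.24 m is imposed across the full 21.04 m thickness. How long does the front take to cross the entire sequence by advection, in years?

With flow normal to the layers, continuity requires the same specific discharge q through every layer.
Σ(b_i/K_i) = 11.9/0.0346 + 2.78/3.25 + 4.82/0.199 + 1.54/108 = 369.0 d.
q = Δh / Σ(b_i/K_i) = 8.24 / 369.0 = 0.02233 m/day.
In each layer the seepage velocity is v_i = q/n_i, so the layer transit time is t_i = b_i·n_i / q:
  layer 1 (silt): t_1 = 11.9 × 0.16 / 0.02233 = 85.27 d
  layer 2 (fractured sandstone): t_2 = 2.78 × 0.08 / 0.02233 = 9.960 d
  layer 3 (silty sand): t_3 = 4.82 × 0.21 / 0.02233 = 45.33 d
  layer 4 (coarse sand): t_4 = 1.54 × 0.27 / 0.02233 = 18.62 d
Total t = Σ t_i = 159.2 days = 0.4358 years.

0.436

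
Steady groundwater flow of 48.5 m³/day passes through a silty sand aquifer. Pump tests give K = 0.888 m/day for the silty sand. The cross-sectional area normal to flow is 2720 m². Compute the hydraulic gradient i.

0.0201

From Q = K·A·i, i = Q / (K·A) = 48.5 / (0.8880 × 2720) = 0.02008.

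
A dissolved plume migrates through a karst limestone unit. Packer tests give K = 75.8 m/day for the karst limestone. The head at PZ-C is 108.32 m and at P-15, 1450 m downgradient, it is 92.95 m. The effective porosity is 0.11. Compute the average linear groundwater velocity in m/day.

Hydraulic gradient i = (108.32 − 92.95) / 1450 = 15.37 / 1450 = 0.01060.
Darcy flux q = K · i = 75.80 × 0.01060 = 0.8035 m/day.
Seepage velocity v = q / n_e = 0.8035 / 0.11 = 7.304 m/day.

7.30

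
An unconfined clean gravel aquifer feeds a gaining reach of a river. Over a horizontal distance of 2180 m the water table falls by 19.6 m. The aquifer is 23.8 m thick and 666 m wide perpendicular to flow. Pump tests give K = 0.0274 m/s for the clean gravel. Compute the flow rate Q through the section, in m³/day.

Convert K: 0.0274 m/s × 86400 = 2367 m/day.
Cross-sectional area A = 666 × 23.8 = 15851 m².
Hydraulic gradient i = Δh / L = 19.6 / 2180 = 0.008991.
Darcy's law: Q = K · A · i = 2367 × 15851 × 0.008991 = 3.374e+05 m³/day.

337000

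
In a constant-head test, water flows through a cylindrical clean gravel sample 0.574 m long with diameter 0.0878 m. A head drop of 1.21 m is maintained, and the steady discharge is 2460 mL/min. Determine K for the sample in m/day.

Cross-sectional area A = π·(d/2)² = π × (0.0878/2)² = 0.006055 m².
Convert discharge: 2460 mL/min = 4.100e-05 m³/s.
Darcy's law rearranged: K = Q·L / (A·Δh) = 4.100e-05 × 0.574 / (0.006055 × 1.21) = 0.003212 m/s = 277.6 m/day.

278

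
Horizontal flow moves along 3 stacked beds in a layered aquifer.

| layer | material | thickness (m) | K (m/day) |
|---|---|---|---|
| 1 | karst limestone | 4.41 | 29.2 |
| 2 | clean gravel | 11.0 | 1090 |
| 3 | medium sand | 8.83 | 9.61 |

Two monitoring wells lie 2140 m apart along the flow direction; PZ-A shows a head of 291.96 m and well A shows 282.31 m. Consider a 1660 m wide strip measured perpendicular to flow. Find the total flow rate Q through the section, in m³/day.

Flow is parallel to layering, so each bed carries its own Darcy discharge and the transmissivities add.
Σ(K_i·b_i) = 29.2×4.41 + 1090×11.0 + 9.61×8.83 = 12204 m²/day.
Hydraulic gradient i = (291.96 − 282.31) / 2140 = 9.65 / 2140 = 0.004509.
Q = Σ(K_i·b_i) · W · i = 12204 × 1660 × 0.004509 = 91350 m³/day.

91400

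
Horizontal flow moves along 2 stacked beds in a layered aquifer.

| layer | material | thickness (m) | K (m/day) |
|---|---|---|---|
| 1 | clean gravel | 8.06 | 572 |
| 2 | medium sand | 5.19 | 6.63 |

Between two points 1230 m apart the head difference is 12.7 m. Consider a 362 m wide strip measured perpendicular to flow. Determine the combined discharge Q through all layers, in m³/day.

Flow is parallel to layering, so each bed carries its own Darcy discharge and the transmissivities add.
Σ(K_i·b_i) = 572×8.06 + 6.63×5.19 = 4645 m²/day.
Hydraulic gradient i = Δh / L = 12.7 / 1230 = 0.01033.
Q = Σ(K_i·b_i) · W · i = 4645 × 362 × 0.01033 = 17361 m³/day.

17400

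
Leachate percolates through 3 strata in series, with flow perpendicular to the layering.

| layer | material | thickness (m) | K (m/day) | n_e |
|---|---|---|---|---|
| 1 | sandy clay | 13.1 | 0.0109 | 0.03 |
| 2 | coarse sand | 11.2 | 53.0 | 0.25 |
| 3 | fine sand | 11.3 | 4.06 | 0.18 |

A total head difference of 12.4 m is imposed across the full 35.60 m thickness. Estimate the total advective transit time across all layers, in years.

With flow normal to the layers, continuity requires the same specific discharge q through every layer.
Σ(b_i/K_i) = 13.1/0.0109 + 11.2/53.0 + 11.3/4.06 = 1205 d.
q = Δh / Σ(b_i/K_i) = 12.4 / 1205 = 0.01029 m/day.
In each layer the seepage velocity is v_i = q/n_i, so the layer transit time is t_i = b_i·n_i / q:
  layer 1 (sandy clay): t_1 = 13.1 × 0.03 / 0.01029 = 38.19 d
  layer 2 (coarse sand): t_2 = 11.2 × 0.25 / 0.01029 = 272.1 d
  layer 3 (fine sand): t_3 = 11.3 × 0.18 / 0.01029 = 197.6 d
Total t = Σ t_i = 507.9 days = 1.390 years.

1.39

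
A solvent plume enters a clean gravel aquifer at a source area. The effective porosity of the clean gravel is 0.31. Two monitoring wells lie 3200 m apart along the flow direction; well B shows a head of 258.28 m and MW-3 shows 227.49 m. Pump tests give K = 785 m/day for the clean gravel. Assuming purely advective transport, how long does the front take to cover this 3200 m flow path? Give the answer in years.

Hydraulic gradient i = (258.28 − 227.49) / 3200 = 30.79 / 3200 = 0.009622.
Darcy flux q = K · i = 785.0 × 0.009622 = 7.553 m/day.
Seepage velocity v = q / n_e = 7.553 / 0.31 = 24.37 m/day.
Travel time t = L / v = 3200 / 24.37 = 131.3 days = 0.3596 years.

0.360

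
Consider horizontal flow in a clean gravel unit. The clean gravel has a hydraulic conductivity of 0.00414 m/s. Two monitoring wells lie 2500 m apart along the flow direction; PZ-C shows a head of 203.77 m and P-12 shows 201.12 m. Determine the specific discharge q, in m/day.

0.379

Convert K: 0.00414 m/s × 86400 = 357.7 m/day.
Hydraulic gradient i = (203.77 − 201.12) / 2500 = 2.65 / 2500 = 0.001060.
Specific discharge q = K · i = 357.7 × 0.001060 = 0.3792 m/day.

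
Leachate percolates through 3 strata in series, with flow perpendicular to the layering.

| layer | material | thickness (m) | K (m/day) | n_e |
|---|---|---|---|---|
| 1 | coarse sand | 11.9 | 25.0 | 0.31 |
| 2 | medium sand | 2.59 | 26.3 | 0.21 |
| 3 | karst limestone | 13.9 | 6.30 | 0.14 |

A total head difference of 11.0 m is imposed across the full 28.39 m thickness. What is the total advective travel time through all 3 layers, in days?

1.56

With flow normal to the layers, continuity requires the same specific discharge q through every layer.
Σ(b_i/K_i) = 11.9/25.0 + 2.59/26.3 + 13.9/6.30 = 2.781 d.
q = Δh / Σ(b_i/K_i) = 11.0 / 2.781 = 3.956 m/day.
In each layer the seepage velocity is v_i = q/n_i, so the layer transit time is t_i = b_i·n_i / q:
  layer 1 (coarse sand): t_1 = 11.9 × 0.31 / 3.956 = 0.9326 d
  layer 2 (medium sand): t_2 = 2.59 × 0.21 / 3.956 = 0.1375 d
  layer 3 (karst limestone): t_3 = 13.9 × 0.14 / 3.956 = 0.4920 d
Total t = Σ t_i = 1.562 days.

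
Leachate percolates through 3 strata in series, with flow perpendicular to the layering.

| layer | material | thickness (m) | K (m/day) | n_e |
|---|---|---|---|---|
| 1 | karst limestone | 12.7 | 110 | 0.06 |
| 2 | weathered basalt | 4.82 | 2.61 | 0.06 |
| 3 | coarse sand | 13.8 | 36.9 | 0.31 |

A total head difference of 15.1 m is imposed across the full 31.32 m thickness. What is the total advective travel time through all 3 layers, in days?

0.825

With flow normal to the layers, continuity requires the same specific discharge q through every layer.
Σ(b_i/K_i) = 12.7/110 + 4.82/2.61 + 13.8/36.9 = 2.336 d.
q = Δh / Σ(b_i/K_i) = 15.1 / 2.336 = 6.464 m/day.
In each layer the seepage velocity is v_i = q/n_i, so the layer transit time is t_i = b_i·n_i / q:
  layer 1 (karst limestone): t_1 = 12.7 × 0.06 / 6.464 = 0.1179 d
  layer 2 (weathered basalt): t_2 = 4.82 × 0.06 / 6.464 = 0.04474 d
  layer 3 (coarse sand): t_3 = 13.8 × 0.31 / 6.464 = 0.6619 d
Total t = Σ t_i = 0.8245 days.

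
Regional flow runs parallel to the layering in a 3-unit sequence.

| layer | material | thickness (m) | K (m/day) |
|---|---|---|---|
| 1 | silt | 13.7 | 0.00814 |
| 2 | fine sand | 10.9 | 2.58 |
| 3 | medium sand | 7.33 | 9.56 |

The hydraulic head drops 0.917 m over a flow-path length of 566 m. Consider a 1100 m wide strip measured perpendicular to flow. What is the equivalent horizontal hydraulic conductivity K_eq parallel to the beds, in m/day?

3.08

Flow is parallel to layering, so each bed carries its own Darcy discharge and the transmissivities add.
Σ(K_i·b_i) = 0.00814×13.7 + 2.58×10.9 + 9.56×7.33 = 98.31 m²/day.
Total thickness b = 31.93 m, so K_eq = Σ(K_i·b_i)/b = 3.079 m/day.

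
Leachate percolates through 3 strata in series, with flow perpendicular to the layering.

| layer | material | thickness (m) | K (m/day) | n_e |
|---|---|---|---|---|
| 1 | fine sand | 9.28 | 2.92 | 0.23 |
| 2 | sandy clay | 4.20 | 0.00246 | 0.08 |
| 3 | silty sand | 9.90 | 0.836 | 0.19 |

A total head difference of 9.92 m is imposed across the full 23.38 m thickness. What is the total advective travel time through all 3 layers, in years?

2.07

With flow normal to the layers, continuity requires the same specific discharge q through every layer.
Σ(b_i/K_i) = 9.28/2.92 + 4.20/0.00246 + 9.90/0.836 = 1722 d.
q = Δh / Σ(b_i/K_i) = 9.92 / 1722 = 0.005760 m/day.
In each layer the seepage velocity is v_i = q/n_i, so the layer transit time is t_i = b_i·n_i / q:
  layer 1 (fine sand): t_1 = 9.28 × 0.23 / 0.005760 = 370.6 d
  layer 2 (sandy clay): t_2 = 4.20 × 0.08 / 0.005760 = 58.34 d
  layer 3 (silty sand): t_3 = 9.90 × 0.19 / 0.005760 = 326.6 d
Total t = Σ t_i = 755.5 days = 2.068 years.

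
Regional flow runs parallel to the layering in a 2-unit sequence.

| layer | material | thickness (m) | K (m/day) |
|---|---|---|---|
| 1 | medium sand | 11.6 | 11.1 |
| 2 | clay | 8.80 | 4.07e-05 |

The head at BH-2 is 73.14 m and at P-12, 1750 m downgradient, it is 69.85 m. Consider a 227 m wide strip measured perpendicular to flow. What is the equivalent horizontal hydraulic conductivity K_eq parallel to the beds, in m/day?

Flow is parallel to layering, so each bed carries its own Darcy discharge and the transmissivities add.
Σ(K_i·b_i) = 11.1×11.6 + 4.07e-05×8.80 = 128.8 m²/day.
Total thickness b = 20.40 m, so K_eq = Σ(K_i·b_i)/b = 6.312 m/day.

6.31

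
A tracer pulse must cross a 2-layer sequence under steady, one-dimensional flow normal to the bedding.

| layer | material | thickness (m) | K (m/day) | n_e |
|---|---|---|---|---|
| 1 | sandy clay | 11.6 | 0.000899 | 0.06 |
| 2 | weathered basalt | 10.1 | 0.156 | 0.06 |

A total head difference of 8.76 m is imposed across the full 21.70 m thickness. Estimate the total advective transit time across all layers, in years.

With flow normal to the layers, continuity requires the same specific discharge q through every layer.
Σ(b_i/K_i) = 11.6/0.000899 + 10.1/0.156 = 12968 d.
q = Δh / Σ(b_i/K_i) = 8.76 / 12968 = 0.0006755 m/day.
In each layer the seepage velocity is v_i = q/n_i, so the layer transit time is t_i = b_i·n_i / q:
  layer 1 (sandy clay): t_1 = 11.6 × 0.06 / 0.0006755 = 1030 d
  layer 2 (weathered basalt): t_2 = 10.1 × 0.06 / 0.0006755 = 897.1 d
Total t = Σ t_i = 1927 days = 5.277 years.

5.28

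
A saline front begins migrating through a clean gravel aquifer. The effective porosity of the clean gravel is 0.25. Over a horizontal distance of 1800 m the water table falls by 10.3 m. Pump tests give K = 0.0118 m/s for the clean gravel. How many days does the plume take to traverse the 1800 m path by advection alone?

Convert K: 0.0118 m/s × 86400 = 1020 m/day.
Hydraulic gradient i = Δh / L = 10.3 / 1800 = 0.005722.
Darcy flux q = K · i = 1020 × 0.005722 = 5.834 m/day.
Seepage velocity v = q / n_e = 5.834 / 0.25 = 23.34 m/day.
Travel time t = L / v = 1800 / 23.34 = 77.14 days.

77.1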